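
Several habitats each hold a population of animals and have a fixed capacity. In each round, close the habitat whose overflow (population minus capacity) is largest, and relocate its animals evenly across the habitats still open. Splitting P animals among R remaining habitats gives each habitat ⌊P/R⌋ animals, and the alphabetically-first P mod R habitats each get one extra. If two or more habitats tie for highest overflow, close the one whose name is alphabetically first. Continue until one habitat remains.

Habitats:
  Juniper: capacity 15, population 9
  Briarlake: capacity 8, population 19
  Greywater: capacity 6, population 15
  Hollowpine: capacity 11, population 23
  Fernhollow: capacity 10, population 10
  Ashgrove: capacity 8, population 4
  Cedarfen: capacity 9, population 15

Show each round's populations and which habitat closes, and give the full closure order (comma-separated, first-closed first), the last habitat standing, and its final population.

Closure order: Hollowpine, Briarlake, Greywater, Cedarfen, Fernhollow, Ashgrove
Last habitat: Juniper with 95 animals

Round 1: Ashgrove=4 Briarlake=19 Cedarfen=15 Fernhollow=10 Greywater=15 Hollowpine=23 Juniper=9 → close Hollowpine (overflow 12)
  23÷6 = 3 each, +1 to first 5
Round 2: Ashgrove=8 Briarlake=23 Cedarfen=19 Fernhollow=14 Greywater=19 Juniper=12 → close Briarlake (overflow 15)
  23÷5 = 4 each, +1 to first 3
Round 3: Ashgrove=13 Cedarfen=24 Fernhollow=19 Greywater=23 Juniper=16 → close Greywater (overflow 17)
  23÷4 = 5 each, +1 to first 3
Round 4: Ashgrove=19 Cedarfen=30 Fernhollow=25 Juniper=21 → close Cedarfen (overflow 21)
  30÷3 = 10 each, +1 to first 0
Round 5: Ashgrove=29 Fernhollow=35 Juniper=31 → close Fernhollow (overflow 25)
  35÷2 = 17 each, +1 to first 1
Round 6: Ashgrove=47 Juniper=48 → close Ashgrove (overflow 39)
  47÷1 = 47 each, +1 to first 0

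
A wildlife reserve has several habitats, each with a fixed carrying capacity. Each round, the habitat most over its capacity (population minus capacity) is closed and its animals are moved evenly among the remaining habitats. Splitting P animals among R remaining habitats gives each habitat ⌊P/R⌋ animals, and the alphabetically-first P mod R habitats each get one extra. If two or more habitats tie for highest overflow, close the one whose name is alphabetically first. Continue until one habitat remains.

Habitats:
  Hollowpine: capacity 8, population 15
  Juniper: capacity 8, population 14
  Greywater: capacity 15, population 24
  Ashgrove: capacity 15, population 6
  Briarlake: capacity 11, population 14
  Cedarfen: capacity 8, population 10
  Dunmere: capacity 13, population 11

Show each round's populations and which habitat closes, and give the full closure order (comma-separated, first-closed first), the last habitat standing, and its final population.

Closure order: Greywater, Hollowpine, Juniper, Briarlake, Cedarfen, Dunmere
Last habitat: Ashgrove with 94 animals

Round 1: Ashgrove=6 Briarlake=14 Cedarfen=10 Dunmere=11 Greywater=24 Hollowpine=15 Juniper=14 → close Greywater (overflow 9)
  24÷6 = 4 each, +1 to first 0
Round 2: Ashgrove=10 Briarlake=18 Cedarfen=14 Dunmere=15 Hollowpine=19 Juniper=18 → close Hollowpine (overflow 11)
  19÷5 = 3 each, +1 to first 4
Round 3: Ashgrove=14 Briarlake=22 Cedarfen=18 Dunmere=19 Juniper=21 → close Juniper (overflow 13)
  21÷4 = 5 each, +1 to first 1
Round 4: Ashgrove=20 Briarlake=27 Cedarfen=23 Dunmere=24 → close Briarlake (overflow 16)
  27÷3 = 9 each, +1 to first 0
Round 5: Ashgrove=29 Cedarfen=32 Dunmere=33 → close Cedarfen (overflow 24)
  32÷2 = 16 each, +1 to first 0
Round 6: Ashgrove=45 Dunmere=49 → close Dunmere (overflow 36)
  49÷1 = 49 each, +1 to first 0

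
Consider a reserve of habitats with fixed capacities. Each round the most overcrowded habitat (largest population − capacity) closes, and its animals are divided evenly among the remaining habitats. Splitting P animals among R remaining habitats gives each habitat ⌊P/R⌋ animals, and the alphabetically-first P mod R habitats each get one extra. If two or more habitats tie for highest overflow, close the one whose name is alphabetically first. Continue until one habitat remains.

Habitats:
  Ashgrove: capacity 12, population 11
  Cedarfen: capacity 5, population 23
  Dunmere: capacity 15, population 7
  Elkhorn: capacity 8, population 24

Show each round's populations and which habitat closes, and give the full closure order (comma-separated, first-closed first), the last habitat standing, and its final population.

Round 1: Ashgrove=11 Cedarfen=23 Dunmere=7 Elkhorn=24 → close Cedarfen (overflow 18)
  23÷3 = 7 each, +1 to first 2
Round 2: Ashgrove=19 Dunmere=15 Elkhorn=31 → close Elkhorn (overflow 23)
  31÷2 = 15 each, +1 to first 1
Round 3: Ashgrove=35 Dunmere=30 → close Ashgrove (overflow 23)
  35÷1 = 35 each, +1 to first 0

Closure order: Cedarfen, Elkhorn, Ashgrove
Last habitat: Dunmere with 65 animals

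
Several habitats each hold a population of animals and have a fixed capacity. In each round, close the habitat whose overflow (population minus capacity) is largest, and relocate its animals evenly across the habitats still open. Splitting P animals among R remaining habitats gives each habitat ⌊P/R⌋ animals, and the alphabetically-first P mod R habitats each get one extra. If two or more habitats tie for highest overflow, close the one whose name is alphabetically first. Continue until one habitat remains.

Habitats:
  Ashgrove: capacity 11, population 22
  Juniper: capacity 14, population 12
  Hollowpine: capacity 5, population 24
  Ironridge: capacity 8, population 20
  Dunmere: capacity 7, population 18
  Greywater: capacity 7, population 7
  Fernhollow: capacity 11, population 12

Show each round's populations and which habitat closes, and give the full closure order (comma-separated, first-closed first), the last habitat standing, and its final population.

Closure order: Hollowpine, Ironridge, Ashgrove, Dunmere, Fernhollow, Greywater
Last habitat: Juniper with 115 animals

Round 1: Ashgrove=22 Dunmere=18 Fernhollow=12 Greywater=7 Hollowpine=24 Ironridge=20 Juniper=12 → close Hollowpine (overflow 19)
  24÷6 = 4 each, +1 to first 0
Round 2: Ashgrove=26 Dunmere=22 Fernhollow=16 Greywater=11 Ironridge=24 Juniper=16 → close Ironridge (overflow 16)
  24÷5 = 4 each, +1 to first 4
Round 3: Ashgrove=31 Dunmere=27 Fernhollow=21 Greywater=16 Juniper=20 → close Ashgrove (overflow 20)
  31÷4 = 7 each, +1 to first 3
Round 4: Dunmere=35 Fernhollow=29 Greywater=24 Juniper=27 → close Dunmere (overflow 28)
  35÷3 = 11 each, +1 to first 2
Round 5: Fernhollow=41 Greywater=36 Juniper=38 → close Fernhollow (overflow 30)
  41÷2 = 20 each, +1 to first 1
Round 6: Greywater=57 Juniper=58 → close Greywater (overflow 50)
  57÷1 = 57 each, +1 to first 0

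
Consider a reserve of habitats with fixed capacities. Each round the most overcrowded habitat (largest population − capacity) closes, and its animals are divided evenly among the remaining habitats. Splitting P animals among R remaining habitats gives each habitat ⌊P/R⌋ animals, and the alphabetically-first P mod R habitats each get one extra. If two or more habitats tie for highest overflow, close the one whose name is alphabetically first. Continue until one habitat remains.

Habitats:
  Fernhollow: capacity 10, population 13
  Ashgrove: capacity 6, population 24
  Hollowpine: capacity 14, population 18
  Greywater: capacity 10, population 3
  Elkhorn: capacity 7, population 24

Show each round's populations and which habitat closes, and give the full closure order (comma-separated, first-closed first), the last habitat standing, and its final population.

Closure order: Ashgrove, Elkhorn, Hollowpine, Fernhollow
Last habitat: Greywater with 82 animals

Round 1: Ashgrove=24 Elkhorn=24 Fernhollow=13 Greywater=3 Hollowpine=18 → close Ashgrove (overflow 18)
  24÷4 = 6 each, +1 to first 0
Round 2: Elkhorn=30 Fernhollow=19 Greywater=9 Hollowpine=24 → close Elkhorn (overflow 23)
  30÷3 = 10 each, +1 to first 0
Round 3: Fernhollow=29 Greywater=19 Hollowpine=34 → close Hollowpine (overflow 20)
  34÷2 = 17 each, +1 to first 0
Round 4: Fernhollow=46 Greywater=36 → close Fernhollow (overflow 36)
  46÷1 = 46 each, +1 to first 0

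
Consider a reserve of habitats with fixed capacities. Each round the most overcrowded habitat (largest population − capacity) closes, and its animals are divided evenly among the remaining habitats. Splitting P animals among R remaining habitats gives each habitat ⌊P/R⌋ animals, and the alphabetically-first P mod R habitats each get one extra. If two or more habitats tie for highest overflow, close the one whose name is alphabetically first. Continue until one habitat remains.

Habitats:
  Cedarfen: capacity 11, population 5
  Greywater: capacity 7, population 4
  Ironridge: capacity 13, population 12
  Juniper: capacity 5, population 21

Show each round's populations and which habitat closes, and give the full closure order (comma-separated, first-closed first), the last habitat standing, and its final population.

Closure order: Juniper, Ironridge, Greywater
Last habitat: Cedarfen with 42 animals

Round 1: Cedarfen=5 Greywater=4 Ironridge=12 Juniper=21 → close Juniper (overflow 16)
  21÷3 = 7 each, +1 to first 0
Round 2: Cedarfen=12 Greywater=11 Ironridge=19 → close Ironridge (overflow 6)
  19÷2 = 9 each, +1 to first 1
Round 3: Cedarfen=22 Greywater=20 → close Greywater (overflow 13)
  20÷1 = 20 each, +1 to first 0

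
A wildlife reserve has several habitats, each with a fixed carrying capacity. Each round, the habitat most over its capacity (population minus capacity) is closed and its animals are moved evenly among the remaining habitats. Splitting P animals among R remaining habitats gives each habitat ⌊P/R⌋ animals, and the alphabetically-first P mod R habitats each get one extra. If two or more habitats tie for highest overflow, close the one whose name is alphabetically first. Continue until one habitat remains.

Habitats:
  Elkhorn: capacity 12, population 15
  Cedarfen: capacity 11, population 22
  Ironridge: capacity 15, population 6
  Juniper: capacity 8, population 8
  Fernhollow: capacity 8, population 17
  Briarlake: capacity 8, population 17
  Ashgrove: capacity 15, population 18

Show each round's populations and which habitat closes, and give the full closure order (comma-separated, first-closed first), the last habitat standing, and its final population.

Closure order: Cedarfen, Briarlake, Fernhollow, Ashgrove, Elkhorn, Juniper
Last habitat: Ironridge with 103 animals

Round 1: Ashgrove=18 Briarlake=17 Cedarfen=22 Elkhorn=15 Fernhollow=17 Ironridge=6 Juniper=8 → close Cedarfen (overflow 11)
  22÷6 = 3 each, +1 to first 4
Round 2: Ashgrove=22 Briarlake=21 Elkhorn=19 Fernhollow=21 Ironridge=9 Juniper=11 → close Briarlake (overflow 13)
  21÷5 = 4 each, +1 to first 1
Round 3: Ashgrove=27 Elkhorn=23 Fernhollow=25 Ironridge=13 Juniper=15 → close Fernhollow (overflow 17)
  25÷4 = 6 each, +1 to first 1
Round 4: Ashgrove=34 Elkhorn=29 Ironridge=19 Juniper=21 → close Ashgrove (overflow 19)
  34÷3 = 11 each, +1 to first 1
Round 5: Elkhorn=41 Ironridge=30 Juniper=32 → close Elkhorn (overflow 29)
  41÷2 = 20 each, +1 to first 1
Round 6: Ironridge=51 Juniper=52 → close Juniper (overflow 44)
  52÷1 = 52 each, +1 to first 0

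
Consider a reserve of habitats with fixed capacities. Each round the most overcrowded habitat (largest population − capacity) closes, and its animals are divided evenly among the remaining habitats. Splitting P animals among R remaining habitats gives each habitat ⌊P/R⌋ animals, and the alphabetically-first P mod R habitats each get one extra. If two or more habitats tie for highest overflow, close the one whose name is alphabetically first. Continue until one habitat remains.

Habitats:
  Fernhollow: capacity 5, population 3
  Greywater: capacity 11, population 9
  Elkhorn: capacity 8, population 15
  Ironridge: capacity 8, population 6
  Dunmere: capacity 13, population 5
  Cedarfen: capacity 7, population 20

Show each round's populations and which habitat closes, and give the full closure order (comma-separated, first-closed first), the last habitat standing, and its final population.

Round 1: Cedarfen=20 Dunmere=5 Elkhorn=15 Fernhollow=3 Greywater=9 Ironridge=6 → close Cedarfen (overflow 13)
  20÷5 = 4 each, +1 to first 0
Round 2: Dunmere=9 Elkhorn=19 Fernhollow=7 Greywater=13 Ironridge=10 → close Elkhorn (overflow 11)
  19÷4 = 4 each, +1 to first 3
Round 3: Dunmere=14 Fernhollow=12 Greywater=18 Ironridge=14 → close Fernhollow (overflow 7)
  12÷3 = 4 each, +1 to first 0
Round 4: Dunmere=18 Greywater=22 Ironridge=18 → close Greywater (overflow 11)
  22÷2 = 11 each, +1 to first 0
Round 5: Dunmere=29 Ironridge=29 → close Ironridge (overflow 21)
  29÷1 = 29 each, +1 to first 0

Closure order: Cedarfen, Elkhorn, Fernhollow, Greywater, Ironridge
Last habitat: Dunmere with 58 animals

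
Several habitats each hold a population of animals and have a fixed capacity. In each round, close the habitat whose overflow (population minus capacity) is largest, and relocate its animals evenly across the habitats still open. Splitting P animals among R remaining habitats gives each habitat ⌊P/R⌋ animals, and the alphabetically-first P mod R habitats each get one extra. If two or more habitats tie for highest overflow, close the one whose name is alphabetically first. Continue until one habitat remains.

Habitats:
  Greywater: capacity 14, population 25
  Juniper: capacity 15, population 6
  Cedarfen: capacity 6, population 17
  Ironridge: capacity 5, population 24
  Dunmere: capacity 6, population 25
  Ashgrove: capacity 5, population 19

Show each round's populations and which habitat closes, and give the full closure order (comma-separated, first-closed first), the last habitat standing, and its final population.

Round 1: Ashgrove=19 Cedarfen=17 Dunmere=25 Greywater=25 Ironridge=24 Juniper=6 → close Dunmere (overflow 19)
  25÷5 = 5 each, +1 to first 0
Round 2: Ashgrove=24 Cedarfen=22 Greywater=30 Ironridge=29 Juniper=11 → close Ironridge (overflow 24)
  29÷4 = 7 each, +1 to first 1
Round 3: Ashgrove=32 Cedarfen=29 Greywater=37 Juniper=18 → close Ashgrove (overflow 27)
  32÷3 = 10 each, +1 to first 2
Round 4: Cedarfen=40 Greywater=48 Juniper=28 → close Cedarfen (overflow 34)
  40÷2 = 20 each, +1 to first 0
Round 5: Greywater=68 Juniper=48 → close Greywater (overflow 54)
  68÷1 = 68 each, +1 to first 0

Closure order: Dunmere, Ironridge, Ashgrove, Cedarfen, Greywater
Last habitat: Juniper with 116 animals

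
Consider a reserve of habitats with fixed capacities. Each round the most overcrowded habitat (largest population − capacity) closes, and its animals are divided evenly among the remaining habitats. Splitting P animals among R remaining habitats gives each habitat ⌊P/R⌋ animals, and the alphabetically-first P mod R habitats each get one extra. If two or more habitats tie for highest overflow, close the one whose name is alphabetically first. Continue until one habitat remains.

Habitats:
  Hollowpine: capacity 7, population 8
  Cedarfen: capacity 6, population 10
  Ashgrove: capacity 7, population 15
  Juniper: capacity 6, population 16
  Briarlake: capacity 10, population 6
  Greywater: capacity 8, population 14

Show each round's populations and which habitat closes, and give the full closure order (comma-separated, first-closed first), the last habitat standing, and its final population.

Closure order: Juniper, Ashgrove, Greywater, Cedarfen, Hollowpine
Last habitat: Briarlake with 69 animals

Round 1: Ashgrove=15 Briarlake=6 Cedarfen=10 Greywater=14 Hollowpine=8 Juniper=16 → close Juniper (overflow 10)
  16÷5 = 3 each, +1 to first 1
Round 2: Ashgrove=19 Briarlake=9 Cedarfen=13 Greywater=17 Hollowpine=11 → close Ashgrove (overflow 12)
  19÷4 = 4 each, +1 to first 3
Round 3: Briarlake=14 Cedarfen=18 Greywater=22 Hollowpine=15 → close Greywater (overflow 14)
  22÷3 = 7 each, +1 to first 1
Round 4: Briarlake=22 Cedarfen=25 Hollowpine=22 → close Cedarfen (overflow 19)
  25÷2 = 12 each, +1 to first 1
Round 5: Briarlake=35 Hollowpine=34 → close Hollowpine (overflow 27)
  34÷1 = 34 each, +1 to first 0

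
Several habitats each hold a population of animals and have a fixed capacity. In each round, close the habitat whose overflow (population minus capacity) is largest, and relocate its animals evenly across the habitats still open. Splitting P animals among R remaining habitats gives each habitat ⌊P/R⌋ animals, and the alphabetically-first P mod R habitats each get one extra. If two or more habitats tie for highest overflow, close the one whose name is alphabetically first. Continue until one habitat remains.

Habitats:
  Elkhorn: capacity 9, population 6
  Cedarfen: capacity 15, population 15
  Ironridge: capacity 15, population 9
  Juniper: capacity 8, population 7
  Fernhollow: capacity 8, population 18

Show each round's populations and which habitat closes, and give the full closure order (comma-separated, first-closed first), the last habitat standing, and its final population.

Closure order: Fernhollow, Cedarfen, Elkhorn, Juniper
Last habitat: Ironridge with 55 animals

Round 1: Cedarfen=15 Elkhorn=6 Fernhollow=18 Ironridge=9 Juniper=7 → close Fernhollow (overflow 10)
  18÷4 = 4 each, +1 to first 2
Round 2: Cedarfen=20 Elkhorn=11 Ironridge=13 Juniper=11 → close Cedarfen (overflow 5)
  20÷3 = 6 each, +1 to first 2
Round 3: Elkhorn=18 Ironridge=20 Juniper=17 → close Elkhorn (overflow 9)
  18÷2 = 9 each, +1 to first 0
Round 4: Ironridge=29 Juniper=26 → close Juniper (overflow 18)
  26÷1 = 26 each, +1 to first 0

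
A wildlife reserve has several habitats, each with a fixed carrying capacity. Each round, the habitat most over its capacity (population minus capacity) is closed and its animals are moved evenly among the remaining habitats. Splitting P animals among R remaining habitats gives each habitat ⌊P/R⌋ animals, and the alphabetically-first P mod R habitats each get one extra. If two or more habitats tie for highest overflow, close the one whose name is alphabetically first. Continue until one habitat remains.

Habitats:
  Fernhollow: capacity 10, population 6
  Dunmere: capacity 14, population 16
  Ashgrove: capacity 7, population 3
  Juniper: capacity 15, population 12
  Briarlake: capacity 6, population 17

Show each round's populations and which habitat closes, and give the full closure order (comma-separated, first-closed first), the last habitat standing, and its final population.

Closure order: Briarlake, Dunmere, Ashgrove, Fernhollow
Last habitat: Juniper with 54 animals

Round 1: Ashgrove=3 Briarlake=17 Dunmere=16 Fernhollow=6 Juniper=12 → close Briarlake (overflow 11)
  17÷4 = 4 each, +1 to first 1
Round 2: Ashgrove=8 Dunmere=20 Fernhollow=10 Juniper=16 → close Dunmere (overflow 6)
  20÷3 = 6 each, +1 to first 2
Round 3: Ashgrove=15 Fernhollow=17 Juniper=22 → close Ashgrove (overflow 8)
  15÷2 = 7 each, +1 to first 1
Round 4: Fernhollow=25 Juniper=29 → close Fernhollow (overflow 15)
  25÷1 = 25 each, +1 to first 0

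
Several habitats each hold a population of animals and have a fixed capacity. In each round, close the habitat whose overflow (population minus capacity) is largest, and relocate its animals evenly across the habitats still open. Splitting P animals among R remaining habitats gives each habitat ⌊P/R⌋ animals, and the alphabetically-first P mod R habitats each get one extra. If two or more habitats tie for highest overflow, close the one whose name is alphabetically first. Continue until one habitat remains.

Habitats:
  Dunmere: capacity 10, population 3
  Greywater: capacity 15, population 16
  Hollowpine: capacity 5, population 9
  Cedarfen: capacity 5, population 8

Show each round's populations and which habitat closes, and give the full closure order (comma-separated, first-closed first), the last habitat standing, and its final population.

Closure order: Hollowpine, Cedarfen, Greywater
Last habitat: Dunmere with 36 animals

Round 1: Cedarfen=8 Dunmere=3 Greywater=16 Hollowpine=9 → close Hollowpine (overflow 4)
  9÷3 = 3 each, +1 to first 0
Round 2: Cedarfen=11 Dunmere=6 Greywater=19 → close Cedarfen (overflow 6)
  11÷2 = 5 each, +1 to first 1
Round 3: Dunmere=12 Greywater=24 → close Greywater (overflow 9)
  24÷1 = 24 each, +1 to first 0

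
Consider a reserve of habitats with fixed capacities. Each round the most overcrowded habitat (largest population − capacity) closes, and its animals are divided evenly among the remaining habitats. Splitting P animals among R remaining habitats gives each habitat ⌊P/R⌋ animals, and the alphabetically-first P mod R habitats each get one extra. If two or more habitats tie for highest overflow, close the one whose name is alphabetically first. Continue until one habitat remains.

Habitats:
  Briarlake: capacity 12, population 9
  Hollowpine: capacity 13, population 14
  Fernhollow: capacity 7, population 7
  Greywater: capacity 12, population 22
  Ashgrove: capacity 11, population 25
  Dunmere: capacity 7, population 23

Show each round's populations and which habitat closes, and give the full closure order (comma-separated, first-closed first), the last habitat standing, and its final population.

Closure order: Dunmere, Ashgrove, Greywater, Fernhollow, Hollowpine
Last habitat: Briarlake with 100 animals

Round 1: Ashgrove=25 Briarlake=9 Dunmere=23 Fernhollow=7 Greywater=22 Hollowpine=14 → close Dunmere (overflow 16)
  23÷5 = 4 each, +1 to first 3
Round 2: Ashgrove=30 Briarlake=14 Fernhollow=12 Greywater=26 Hollowpine=18 → close Ashgrove (overflow 19)
  30÷4 = 7 each, +1 to first 2
Round 3: Briarlake=22 Fernhollow=20 Greywater=33 Hollowpine=25 → close Greywater (overflow 21)
  33÷3 = 11 each, +1 to first 0
Round 4: Briarlake=33 Fernhollow=31 Hollowpine=36 → close Fernhollow (overflow 24)
  31÷2 = 15 each, +1 to first 1
Round 5: Briarlake=49 Hollowpine=51 → close Hollowpine (overflow 38)
  51÷1 = 51 each, +1 to first 0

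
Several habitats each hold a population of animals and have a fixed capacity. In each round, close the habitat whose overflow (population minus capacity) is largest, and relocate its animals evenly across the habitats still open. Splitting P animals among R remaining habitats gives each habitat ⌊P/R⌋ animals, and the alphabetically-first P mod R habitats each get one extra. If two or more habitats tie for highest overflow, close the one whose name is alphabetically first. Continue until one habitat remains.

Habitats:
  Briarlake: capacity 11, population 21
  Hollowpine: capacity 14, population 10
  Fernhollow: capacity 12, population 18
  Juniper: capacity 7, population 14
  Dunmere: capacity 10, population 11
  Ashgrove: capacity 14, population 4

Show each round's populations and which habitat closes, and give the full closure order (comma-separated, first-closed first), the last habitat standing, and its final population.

Closure order: Briarlake, Juniper, Fernhollow, Dunmere, Hollowpine
Last habitat: Ashgrove with 78 animals

Round 1: Ashgrove=4 Briarlake=21 Dunmere=11 Fernhollow=18 Hollowpine=10 Juniper=14 → close Briarlake (overflow 10)
  21÷5 = 4 each, +1 to first 1
Round 2: Ashgrove=9 Dunmere=15 Fernhollow=22 Hollowpine=14 Juniper=18 → close Juniper (overflow 11)
  18÷4 = 4 each, +1 to first 2
Round 3: Ashgrove=14 Dunmere=20 Fernhollow=26 Hollowpine=18 → close Fernhollow (overflow 14)
  26÷3 = 8 each, +1 to first 2
Round 4: Ashgrove=23 Dunmere=29 Hollowpine=26 → close Dunmere (overflow 19)
  29÷2 = 14 each, +1 to first 1
Round 5: Ashgrove=38 Hollowpine=40 → close Hollowpine (overflow 26)
  40÷1 = 40 each, +1 to first 0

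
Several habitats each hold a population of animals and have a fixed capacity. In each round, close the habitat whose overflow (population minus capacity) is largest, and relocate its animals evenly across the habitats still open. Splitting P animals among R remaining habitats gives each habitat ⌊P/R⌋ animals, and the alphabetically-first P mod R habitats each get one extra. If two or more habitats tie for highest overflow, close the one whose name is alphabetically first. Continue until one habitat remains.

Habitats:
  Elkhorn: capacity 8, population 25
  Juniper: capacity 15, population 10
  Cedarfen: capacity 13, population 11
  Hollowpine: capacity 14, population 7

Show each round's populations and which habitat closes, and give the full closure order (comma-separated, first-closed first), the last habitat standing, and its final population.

Closure order: Elkhorn, Cedarfen, Juniper
Last habitat: Hollowpine with 53 animals

Round 1: Cedarfen=11 Elkhorn=25 Hollowpine=7 Juniper=10 → close Elkhorn (overflow 17)
  25÷3 = 8 each, +1 to first 1
Round 2: Cedarfen=20 Hollowpine=15 Juniper=18 → close Cedarfen (overflow 7)
  20÷2 = 10 each, +1 to first 0
Round 3: Hollowpine=25 Juniper=28 → close Juniper (overflow 13)
  28÷1 = 28 each, +1 to first 0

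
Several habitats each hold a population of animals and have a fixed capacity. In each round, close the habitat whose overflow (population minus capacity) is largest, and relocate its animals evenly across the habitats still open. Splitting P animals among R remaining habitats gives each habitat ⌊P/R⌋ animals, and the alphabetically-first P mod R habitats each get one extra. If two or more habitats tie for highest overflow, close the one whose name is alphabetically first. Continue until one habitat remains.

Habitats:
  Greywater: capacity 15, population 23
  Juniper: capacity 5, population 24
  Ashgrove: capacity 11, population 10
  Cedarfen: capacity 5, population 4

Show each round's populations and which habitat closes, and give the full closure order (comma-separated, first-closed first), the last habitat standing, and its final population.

Closure order: Juniper, Greywater, Ashgrove
Last habitat: Cedarfen with 61 animals

Round 1: Ashgrove=10 Cedarfen=4 Greywater=23 Juniper=24 → close Juniper (overflow 19)
  24÷3 = 8 each, +1 to first 0
Round 2: Ashgrove=18 Cedarfen=12 Greywater=31 → close Greywater (overflow 16)
  31÷2 = 15 each, +1 to first 1
Round 3: Ashgrove=34 Cedarfen=27 → close Ashgrove (overflow 23)
  34÷1 = 34 each, +1 to first 0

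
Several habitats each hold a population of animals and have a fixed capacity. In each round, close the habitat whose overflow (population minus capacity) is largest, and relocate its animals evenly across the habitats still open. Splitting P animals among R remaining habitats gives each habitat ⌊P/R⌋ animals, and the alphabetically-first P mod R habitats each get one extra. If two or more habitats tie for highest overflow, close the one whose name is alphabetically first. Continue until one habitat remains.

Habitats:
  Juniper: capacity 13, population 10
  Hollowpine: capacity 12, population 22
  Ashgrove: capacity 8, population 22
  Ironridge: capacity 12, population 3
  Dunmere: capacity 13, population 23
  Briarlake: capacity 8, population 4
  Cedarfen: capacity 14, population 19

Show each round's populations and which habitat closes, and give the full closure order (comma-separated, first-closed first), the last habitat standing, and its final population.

Round 1: Ashgrove=22 Briarlake=4 Cedarfen=19 Dunmere=23 Hollowpine=22 Ironridge=3 Juniper=10 → close Ashgrove (overflow 14)
  22÷6 = 3 each, +1 to first 4
Round 2: Briarlake=8 Cedarfen=23 Dunmere=27 Hollowpine=26 Ironridge=6 Juniper=13 → close Dunmere (overflow 14)
  27÷5 = 5 each, +1 to first 2
Round 3: Briarlake=14 Cedarfen=29 Hollowpine=31 Ironridge=11 Juniper=18 → close Hollowpine (overflow 19)
  31÷4 = 7 each, +1 to first 3
Round 4: Briarlake=22 Cedarfen=37 Ironridge=19 Juniper=25 → close Cedarfen (overflow 23)
  37÷3 = 12 each, +1 to first 1
Round 5: Briarlake=35 Ironridge=31 Juniper=37 → close Briarlake (overflow 27)
  35÷2 = 17 each, +1 to first 1
Round 6: Ironridge=49 Juniper=54 → close Juniper (overflow 41)
  54÷1 = 54 each, +1 to first 0

Closure order: Ashgrove, Dunmere, Hollowpine, Cedarfen, Briarlake, Juniper
Last habitat: Ironridge with 103 animals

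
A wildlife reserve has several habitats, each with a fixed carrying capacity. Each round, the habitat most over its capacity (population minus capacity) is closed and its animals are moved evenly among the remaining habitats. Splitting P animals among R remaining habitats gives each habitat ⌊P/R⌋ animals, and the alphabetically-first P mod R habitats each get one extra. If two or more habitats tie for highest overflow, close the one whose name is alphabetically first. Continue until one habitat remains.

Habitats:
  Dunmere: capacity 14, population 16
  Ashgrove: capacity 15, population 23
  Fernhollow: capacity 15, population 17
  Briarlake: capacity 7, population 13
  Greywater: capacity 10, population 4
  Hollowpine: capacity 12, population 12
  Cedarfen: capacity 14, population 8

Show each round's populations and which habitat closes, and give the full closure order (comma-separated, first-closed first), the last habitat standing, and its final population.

Closure order: Ashgrove, Briarlake, Dunmere, Fernhollow, Hollowpine, Cedarfen
Last habitat: Greywater with 93 animals

Round 1: Ashgrove=23 Briarlake=13 Cedarfen=8 Dunmere=16 Fernhollow=17 Greywater=4 Hollowpine=12 → close Ashgrove (overflow 8)
  23÷6 = 3 each, +1 to first 5
Round 2: Briarlake=17 Cedarfen=12 Dunmere=20 Fernhollow=21 Greywater=8 Hollowpine=15 → close Briarlake (overflow 10)
  17÷5 = 3 each, +1 to first 2
Round 3: Cedarfen=16 Dunmere=24 Fernhollow=24 Greywater=11 Hollowpine=18 → close Dunmere (overflow 10)
  24÷4 = 6 each, +1 to first 0
Round 4: Cedarfen=22 Fernhollow=30 Greywater=17 Hollowpine=24 → close Fernhollow (overflow 15)
  30÷3 = 10 each, +1 to first 0
Round 5: Cedarfen=32 Greywater=27 Hollowpine=34 → close Hollowpine (overflow 22)
  34÷2 = 17 each, +1 to first 0
Round 6: Cedarfen=49 Greywater=44 → close Cedarfen (overflow 35)
  49÷1 = 49 each, +1 to first 0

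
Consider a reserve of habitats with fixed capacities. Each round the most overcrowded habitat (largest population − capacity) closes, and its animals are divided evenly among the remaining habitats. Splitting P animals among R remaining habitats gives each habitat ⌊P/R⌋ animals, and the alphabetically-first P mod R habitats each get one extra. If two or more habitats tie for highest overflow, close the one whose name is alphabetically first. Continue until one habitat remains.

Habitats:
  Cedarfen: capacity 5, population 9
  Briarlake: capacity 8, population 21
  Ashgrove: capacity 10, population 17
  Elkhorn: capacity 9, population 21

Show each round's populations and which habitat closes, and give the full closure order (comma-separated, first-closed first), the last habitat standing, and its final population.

Round 1: Ashgrove=17 Briarlake=21 Cedarfen=9 Elkhorn=21 → close Briarlake (overflow 13)
  21÷3 = 7 each, +1 to first 0
Round 2: Ashgrove=24 Cedarfen=16 Elkhorn=28 → close Elkhorn (overflow 19)
  28÷2 = 14 each, +1 to first 0
Round 3: Ashgrove=38 Cedarfen=30 → close Ashgrove (overflow 28)
  38÷1 = 38 each, +1 to first 0

Closure order: Briarlake, Elkhorn, Ashgrove
Last habitat: Cedarfen with 68 animals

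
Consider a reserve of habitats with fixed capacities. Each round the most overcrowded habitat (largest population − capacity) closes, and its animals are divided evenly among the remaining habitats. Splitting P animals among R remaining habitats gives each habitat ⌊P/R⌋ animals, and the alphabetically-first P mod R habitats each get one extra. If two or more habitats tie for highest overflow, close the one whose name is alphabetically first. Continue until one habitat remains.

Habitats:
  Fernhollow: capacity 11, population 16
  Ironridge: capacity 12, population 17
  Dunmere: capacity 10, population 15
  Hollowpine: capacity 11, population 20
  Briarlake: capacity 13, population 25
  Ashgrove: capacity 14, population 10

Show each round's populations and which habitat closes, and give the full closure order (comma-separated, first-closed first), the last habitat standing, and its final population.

Closure order: Briarlake, Hollowpine, Dunmere, Fernhollow, Ironridge
Last habitat: Ashgrove with 103 animals

Round 1: Ashgrove=10 Briarlake=25 Dunmere=15 Fernhollow=16 Hollowpine=20 Ironridge=17 → close Briarlake (overflow 12)
  25÷5 = 5 each, +1 to first 0
Round 2: Ashgrove=15 Dunmere=20 Fernhollow=21 Hollowpine=25 Ironridge=22 → close Hollowpine (overflow 14)
  25÷4 = 6 each, +1 to first 1
Round 3: Ashgrove=22 Dunmere=26 Fernhollow=27 Ironridge=28 → close Dunmere (overflow 16)
  26÷3 = 8 each, +1 to first 2
Round 4: Ashgrove=31 Fernhollow=36 Ironridge=36 → close Fernhollow (overflow 25)
  36÷2 = 18 each, +1 to first 0
Round 5: Ashgrove=49 Ironridge=54 → close Ironridge (overflow 42)
  54÷1 = 54 each, +1 to first 0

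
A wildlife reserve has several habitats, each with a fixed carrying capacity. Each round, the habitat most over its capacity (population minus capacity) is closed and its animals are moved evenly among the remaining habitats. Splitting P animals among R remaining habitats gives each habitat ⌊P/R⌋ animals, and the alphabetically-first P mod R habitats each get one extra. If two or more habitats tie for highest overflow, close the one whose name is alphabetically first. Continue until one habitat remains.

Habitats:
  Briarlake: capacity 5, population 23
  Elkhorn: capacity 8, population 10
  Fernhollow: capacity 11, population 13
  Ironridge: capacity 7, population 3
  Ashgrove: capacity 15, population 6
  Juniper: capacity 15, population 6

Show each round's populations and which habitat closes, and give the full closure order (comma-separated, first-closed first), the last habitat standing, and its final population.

Closure order: Briarlake, Elkhorn, Fernhollow, Ironridge, Ashgrove
Last habitat: Juniper with 61 animals

Round 1: Ashgrove=6 Briarlake=23 Elkhorn=10 Fernhollow=13 Ironridge=3 Juniper=6 → close Briarlake (overflow 18)
  23÷5 = 4 each, +1 to first 3
Round 2: Ashgrove=11 Elkhorn=15 Fernhollow=18 Ironridge=7 Juniper=10 → close Elkhorn (overflow 7)
  15÷4 = 3 each, +1 to first 3
Round 3: Ashgrove=15 Fernhollow=22 Ironridge=11 Juniper=13 → close Fernhollow (overflow 11)
  22÷3 = 7 each, +1 to first 1
Round 4: Ashgrove=23 Ironridge=18 Juniper=20 → close Ironridge (overflow 11)
  18÷2 = 9 each, +1 to first 0
Round 5: Ashgrove=32 Juniper=29 → close Ashgrove (overflow 17)
  32÷1 = 32 each, +1 to first 0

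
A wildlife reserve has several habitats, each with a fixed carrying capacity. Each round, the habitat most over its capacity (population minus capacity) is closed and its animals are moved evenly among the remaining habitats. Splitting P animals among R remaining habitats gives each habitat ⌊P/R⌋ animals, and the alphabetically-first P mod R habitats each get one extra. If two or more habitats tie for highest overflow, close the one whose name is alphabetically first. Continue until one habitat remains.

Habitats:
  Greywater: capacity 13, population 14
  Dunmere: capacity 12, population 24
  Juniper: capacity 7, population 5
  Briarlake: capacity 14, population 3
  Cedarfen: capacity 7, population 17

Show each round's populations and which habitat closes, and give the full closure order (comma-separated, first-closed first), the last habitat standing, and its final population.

Closure order: Dunmere, Cedarfen, Greywater, Juniper
Last habitat: Briarlake with 63 animals

Round 1: Briarlake=3 Cedarfen=17 Dunmere=24 Greywater=14 Juniper=5 → close Dunmere (overflow 12)
  24÷4 = 6 each, +1 to first 0
Round 2: Briarlake=9 Cedarfen=23 Greywater=20 Juniper=11 → close Cedarfen (overflow 16)
  23÷3 = 7 each, +1 to first 2
Round 3: Briarlake=17 Greywater=28 Juniper=18 → close Greywater (overflow 15)
  28÷2 = 14 each, +1 to first 0
Round 4: Briarlake=31 Juniper=32 → close Juniper (overflow 25)
  32÷1 = 32 each, +1 to first 0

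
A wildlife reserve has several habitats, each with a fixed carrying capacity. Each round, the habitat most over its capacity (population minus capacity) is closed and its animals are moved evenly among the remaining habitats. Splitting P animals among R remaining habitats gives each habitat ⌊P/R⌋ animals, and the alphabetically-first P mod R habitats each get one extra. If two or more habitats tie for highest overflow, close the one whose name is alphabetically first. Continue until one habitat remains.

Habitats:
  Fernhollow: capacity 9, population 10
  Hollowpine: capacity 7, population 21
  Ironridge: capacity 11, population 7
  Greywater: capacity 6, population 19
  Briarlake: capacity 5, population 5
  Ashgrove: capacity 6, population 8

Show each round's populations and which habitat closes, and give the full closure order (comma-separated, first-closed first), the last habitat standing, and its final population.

Closure order: Hollowpine, Greywater, Ashgrove, Briarlake, Fernhollow
Last habitat: Ironridge with 70 animals

Round 1: Ashgrove=8 Briarlake=5 Fernhollow=10 Greywater=19 Hollowpine=21 Ironridge=7 → close Hollowpine (overflow 14)
  21÷5 = 4 each, +1 to first 1
Round 2: Ashgrove=13 Briarlake=9 Fernhollow=14 Greywater=23 Ironridge=11 → close Greywater (overflow 17)
  23÷4 = 5 each, +1 to first 3
Round 3: Ashgrove=19 Briarlake=15 Fernhollow=20 Ironridge=16 → close Ashgrove (overflow 13)
  19÷3 = 6 each, +1 to first 1
Round 4: Briarlake=22 Fernhollow=26 Ironridge=22 → close Briarlake (overflow 17)
  22÷2 = 11 each, +1 to first 0
Round 5: Fernhollow=37 Ironridge=33 → close Fernhollow (overflow 28)
  37÷1 = 37 each, +1 to first 0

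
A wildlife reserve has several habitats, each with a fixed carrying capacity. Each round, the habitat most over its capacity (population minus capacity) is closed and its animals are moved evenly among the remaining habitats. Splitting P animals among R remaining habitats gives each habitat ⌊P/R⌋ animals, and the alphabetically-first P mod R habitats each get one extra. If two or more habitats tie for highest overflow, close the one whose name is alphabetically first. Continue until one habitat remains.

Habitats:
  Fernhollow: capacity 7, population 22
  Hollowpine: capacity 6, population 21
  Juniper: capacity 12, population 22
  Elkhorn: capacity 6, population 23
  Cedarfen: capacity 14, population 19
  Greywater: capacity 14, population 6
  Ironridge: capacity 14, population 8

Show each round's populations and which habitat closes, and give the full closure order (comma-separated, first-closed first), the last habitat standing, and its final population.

Closure order: Elkhorn, Fernhollow, Hollowpine, Juniper, Cedarfen, Ironridge
Last habitat: Greywater with 121 animals

Round 1: Cedarfen=19 Elkhorn=23 Fernhollow=22 Greywater=6 Hollowpine=21 Ironridge=8 Juniper=22 → close Elkhorn (overflow 17)
  23÷6 = 3 each, +1 to first 5
Round 2: Cedarfen=23 Fernhollow=26 Greywater=10 Hollowpine=25 Ironridge=12 Juniper=25 → close Fernhollow (overflow 19)
  26÷5 = 5 each, +1 to first 1
Round 3: Cedarfen=29 Greywater=15 Hollowpine=30 Ironridge=17 Juniper=30 → close Hollowpine (overflow 24)
  30÷4 = 7 each, +1 to first 2
Round 4: Cedarfen=37 Greywater=23 Ironridge=24 Juniper=37 → close Juniper (overflow 25)
  37÷3 = 12 each, +1 to first 1
Round 5: Cedarfen=50 Greywater=35 Ironridge=36 → close Cedarfen (overflow 36)
  50÷2 = 25 each, +1 to first 0
Round 6: Greywater=60 Ironridge=61 → close Ironridge (overflow 47)
  61÷1 = 61 each, +1 to first 0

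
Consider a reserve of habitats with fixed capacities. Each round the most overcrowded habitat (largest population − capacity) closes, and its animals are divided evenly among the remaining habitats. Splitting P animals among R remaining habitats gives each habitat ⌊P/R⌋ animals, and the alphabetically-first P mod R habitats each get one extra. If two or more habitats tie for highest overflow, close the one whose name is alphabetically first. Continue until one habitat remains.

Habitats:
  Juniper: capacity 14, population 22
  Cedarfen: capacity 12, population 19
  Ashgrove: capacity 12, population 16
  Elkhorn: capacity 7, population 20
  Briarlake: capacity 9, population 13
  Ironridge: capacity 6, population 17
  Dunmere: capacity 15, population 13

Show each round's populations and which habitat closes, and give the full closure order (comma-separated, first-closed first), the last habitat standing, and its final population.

Round 1: Ashgrove=16 Briarlake=13 Cedarfen=19 Dunmere=13 Elkhorn=20 Ironridge=17 Juniper=22 → close Elkhorn (overflow 13)
  20÷6 = 3 each, +1 to first 2
Round 2: Ashgrove=20 Briarlake=17 Cedarfen=22 Dunmere=16 Ironridge=20 Juniper=25 → close Ironridge (overflow 14)
  20÷5 = 4 each, +1 to first 0
Round 3: Ashgrove=24 Briarlake=21 Cedarfen=26 Dunmere=20 Juniper=29 → close Juniper (overflow 15)
  29÷4 = 7 each, +1 to first 1
Round 4: Ashgrove=32 Briarlake=28 Cedarfen=33 Dunmere=27 → close Cedarfen (overflow 21)
  33÷3 = 11 each, +1 to first 0
Round 5: Ashgrove=43 Briarlake=39 Dunmere=38 → close Ashgrove (overflow 31)
  43÷2 = 21 each, +1 to first 1
Round 6: Briarlake=61 Dunmere=59 → close Briarlake (overflow 52)
  61÷1 = 61 each, +1 to first 0

Closure order: Elkhorn, Ironridge, Juniper, Cedarfen, Ashgrove, Briarlake
Last habitat: Dunmere with 120 animals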